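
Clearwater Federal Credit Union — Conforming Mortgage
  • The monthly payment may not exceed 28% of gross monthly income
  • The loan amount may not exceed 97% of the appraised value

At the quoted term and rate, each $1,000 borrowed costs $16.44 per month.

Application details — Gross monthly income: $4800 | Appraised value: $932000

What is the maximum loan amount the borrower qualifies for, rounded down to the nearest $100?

$81,700

Payment cap: 28% × $4,800 = $1,344/month.
At $16.44 per $1,000, that supports 1,344/16.44 × 1,000 ≈ $81,751 → $81,700.
LTV cap: 97% × $932,000 = $904,040 → $904,000.
Binding constraint: payment-to-income.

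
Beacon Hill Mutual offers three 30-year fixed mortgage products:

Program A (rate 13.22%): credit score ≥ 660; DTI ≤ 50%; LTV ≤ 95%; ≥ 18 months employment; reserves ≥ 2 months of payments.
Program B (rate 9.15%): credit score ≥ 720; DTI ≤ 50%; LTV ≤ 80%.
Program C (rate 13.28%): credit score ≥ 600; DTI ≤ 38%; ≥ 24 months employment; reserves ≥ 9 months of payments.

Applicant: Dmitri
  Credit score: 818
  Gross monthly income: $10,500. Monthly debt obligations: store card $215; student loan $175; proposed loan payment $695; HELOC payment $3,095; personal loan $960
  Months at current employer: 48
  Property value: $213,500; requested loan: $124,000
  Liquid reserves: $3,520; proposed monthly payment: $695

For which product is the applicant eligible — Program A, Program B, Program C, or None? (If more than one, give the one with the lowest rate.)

Total debts = (215 + 175 + 695 + 3,095 + 960) = 5,140; DTI = 5,140/10,500 = 49%.
LTV = 124,000/213,500 = 58.1%.
Reserves = 3,520/695 = 5.1 months.
Program A: score 818 ≥ 660; DTI 49% ≤ 50%; LTV 58.1% ≤ 95%; employment 48 ≥ 18 mo; reserves 5.1 ≥ 2 mo → qualifies.
Program B: score 818 ≥ 720; DTI 49% ≤ 50%; LTV 58.1% ≤ 80% → qualifies.
Program C: score 818 ≥ 600; DTI 49% > 38%; employment 48 ≥ 24 mo; reserves 5.1 < 9 mo → does not qualify.
Qualifying: Program A, Program B. Lowest rate is 9.15% → Program B.

Program B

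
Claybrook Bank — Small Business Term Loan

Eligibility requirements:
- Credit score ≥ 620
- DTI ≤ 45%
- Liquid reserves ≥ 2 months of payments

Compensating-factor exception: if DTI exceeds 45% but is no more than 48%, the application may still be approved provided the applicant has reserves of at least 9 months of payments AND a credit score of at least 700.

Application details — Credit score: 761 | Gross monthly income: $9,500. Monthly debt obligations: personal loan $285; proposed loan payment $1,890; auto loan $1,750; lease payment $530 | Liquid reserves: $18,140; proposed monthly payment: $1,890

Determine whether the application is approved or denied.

Credit score 761 ≥ 620 (meets base)
Total debts = (285 + 1,890 + 1,750 + 530) = 4,455. DTI: 4,455 ÷ 9,500 = 46.9%, over the 45% base limit.
Reserves: 18,140 ÷ 1,890 = 9.6 months (meets 2-month minimum)
46.9% falls in the override range (45%–48%), so the compensating-factor test applies.
Reserves 9.6 ≥ 9 months; credit score 761 ≥ 700.
Both compensating conditions met → exception applies.

Approved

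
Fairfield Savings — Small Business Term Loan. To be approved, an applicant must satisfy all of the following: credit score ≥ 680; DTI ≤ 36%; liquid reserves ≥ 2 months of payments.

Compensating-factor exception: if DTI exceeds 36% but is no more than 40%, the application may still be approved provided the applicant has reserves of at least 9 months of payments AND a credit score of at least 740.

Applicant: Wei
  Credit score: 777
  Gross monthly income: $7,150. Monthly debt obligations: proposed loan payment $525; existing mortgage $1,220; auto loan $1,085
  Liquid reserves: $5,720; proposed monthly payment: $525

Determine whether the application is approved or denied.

Approved

Credit score 777 ≥ 680 (meets base)
Total debts = (525 + 1,220 + 1,085) = 2,830. DTI: 2,830 ÷ 7,150 = 39.6%, over the 36% base limit.
Reserves: 5,720 ÷ 525 = 10.9 months (meets 2-month minimum)
DTI 39.6% is within the 36%–40% exception band; checking compensating factors.
Override check — reserves: 10.9 mo (ok); score: 777 (ok).
Both compensating conditions met → exception applies.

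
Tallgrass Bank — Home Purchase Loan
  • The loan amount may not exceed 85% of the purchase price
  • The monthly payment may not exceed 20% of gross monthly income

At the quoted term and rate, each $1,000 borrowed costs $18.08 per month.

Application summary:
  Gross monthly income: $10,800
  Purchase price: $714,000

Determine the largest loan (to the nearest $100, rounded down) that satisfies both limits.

$119,400

Payment cap: 20% × $10,800 = $2,160/month.
At $18.08 per $1,000, that supports 2,160/18.08 × 1,000 ≈ $119,469 → $119,400.
LTV cap: 85% × $714,000 = $606,900 → $606,900.
Binding constraint: payment-to-income.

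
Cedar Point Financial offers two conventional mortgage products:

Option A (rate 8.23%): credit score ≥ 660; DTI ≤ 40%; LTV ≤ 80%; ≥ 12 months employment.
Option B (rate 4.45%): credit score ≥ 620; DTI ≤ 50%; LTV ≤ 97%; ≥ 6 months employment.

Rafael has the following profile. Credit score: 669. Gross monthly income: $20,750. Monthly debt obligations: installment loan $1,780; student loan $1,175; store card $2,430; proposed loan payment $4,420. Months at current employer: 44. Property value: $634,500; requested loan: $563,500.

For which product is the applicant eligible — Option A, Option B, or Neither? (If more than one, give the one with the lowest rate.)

Total debts = (1,780 + 1,175 + 2,430 + 4,420) = 9,805; DTI = 9,805/20,750 = 47.3%.
LTV = 563,500/634,500 = 88.8%.
Option A: score 669 ≥ 660; DTI 47.3% > 40%; LTV 88.8% > 80%; employment 44 ≥ 12 mo → does not qualify.
Option B: score 669 ≥ 620; DTI 47.3% ≤ 50%; LTV 88.8% ≤ 97%; employment 44 ≥ 6 mo → qualifies.

Option B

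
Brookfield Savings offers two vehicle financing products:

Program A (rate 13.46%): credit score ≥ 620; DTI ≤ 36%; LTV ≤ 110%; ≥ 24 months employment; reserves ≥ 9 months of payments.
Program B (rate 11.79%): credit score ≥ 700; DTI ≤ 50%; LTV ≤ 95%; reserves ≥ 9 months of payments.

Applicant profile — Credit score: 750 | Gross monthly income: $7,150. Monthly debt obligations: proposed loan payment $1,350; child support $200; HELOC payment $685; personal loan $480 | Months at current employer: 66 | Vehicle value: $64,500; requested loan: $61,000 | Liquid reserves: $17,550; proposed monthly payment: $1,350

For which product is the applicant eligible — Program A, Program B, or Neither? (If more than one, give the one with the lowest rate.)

Program B

Total debts = (1,350 + 200 + 685 + 480) = 2,715; DTI = 2,715/7,150 = 38%.
LTV = 61,000/64,500 = 94.6%.
Reserves = 17,550/1,350 = 13.0 months.
Program A: score 750 ≥ 620; DTI 38% > 36%; LTV 94.6% ≤ 110%; employment 66 ≥ 24 mo; reserves 13.0 ≥ 9 mo → does not qualify.
Program B: score 750 ≥ 700; DTI 38% ≤ 50%; LTV 94.6% ≤ 95%; reserves 13.0 ≥ 9 mo → qualifies.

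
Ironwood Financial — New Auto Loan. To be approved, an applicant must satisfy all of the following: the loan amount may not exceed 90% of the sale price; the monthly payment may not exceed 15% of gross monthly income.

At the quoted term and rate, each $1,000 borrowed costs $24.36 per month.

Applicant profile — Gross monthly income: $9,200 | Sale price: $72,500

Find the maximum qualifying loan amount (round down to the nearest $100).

$56,600

Payment cap: 15% × $9,200 = $1,380/month.
At $24.36 per $1,000, that supports 1,380/24.36 × 1,000 ≈ $56,650 → $56,600.
LTV cap: 90% × $72,500 = $65,250 → $65,200.
Binding constraint: payment-to-income.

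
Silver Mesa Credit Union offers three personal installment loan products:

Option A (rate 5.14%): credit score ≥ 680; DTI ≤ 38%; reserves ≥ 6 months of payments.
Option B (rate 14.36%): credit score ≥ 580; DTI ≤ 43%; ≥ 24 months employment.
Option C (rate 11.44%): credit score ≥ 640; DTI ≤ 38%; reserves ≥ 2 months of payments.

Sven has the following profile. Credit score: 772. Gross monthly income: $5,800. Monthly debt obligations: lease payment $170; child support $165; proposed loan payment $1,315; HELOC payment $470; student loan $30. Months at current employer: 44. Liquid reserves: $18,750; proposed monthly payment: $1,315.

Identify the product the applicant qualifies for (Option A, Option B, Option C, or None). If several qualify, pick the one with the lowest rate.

Total debts = (170 + 165 + 1,315 + 470 + 30) = 2,150; DTI = 2,150/5,800 = 37.1%.
Reserves = 18,750/1,315 = 14.3 months.
Option A: score 772 ≥ 680; DTI 37.1% ≤ 38%; reserves 14.3 ≥ 6 mo → qualifies.
Option B: score 772 ≥ 580; DTI 37.1% ≤ 43%; employment 44 ≥ 24 mo → qualifies.
Option C: score 772 ≥ 640; DTI 37.1% ≤ 38%; reserves 14.3 ≥ 2 mo → qualifies.
Qualifying: Option A, Option B, Option C. Lowest rate is 5.14% → Option A.

Option A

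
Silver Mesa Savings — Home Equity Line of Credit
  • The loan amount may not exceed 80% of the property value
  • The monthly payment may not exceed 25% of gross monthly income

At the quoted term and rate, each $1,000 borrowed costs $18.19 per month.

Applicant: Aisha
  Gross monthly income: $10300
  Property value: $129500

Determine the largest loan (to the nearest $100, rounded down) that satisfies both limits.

$103,600

Payment cap: 25% × $10,300 = $2,575/month.
At $18.19 per $1,000, that supports 2,575/18.19 × 1,000 ≈ $141,561 → $141,500.
LTV cap: 80% × $129,500 = $103,600 → $103,600.
Binding constraint: loan-to-value.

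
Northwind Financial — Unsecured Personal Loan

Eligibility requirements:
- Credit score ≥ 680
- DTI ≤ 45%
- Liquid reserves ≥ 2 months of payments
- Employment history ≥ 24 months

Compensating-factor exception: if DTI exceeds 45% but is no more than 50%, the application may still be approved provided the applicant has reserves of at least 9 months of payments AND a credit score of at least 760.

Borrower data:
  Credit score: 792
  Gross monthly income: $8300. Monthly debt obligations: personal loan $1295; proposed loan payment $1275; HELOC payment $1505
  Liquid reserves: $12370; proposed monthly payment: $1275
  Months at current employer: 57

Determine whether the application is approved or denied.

Approved

Credit score 792 ≥ 680 (meets base)
Total debts = (1,295 + 1,275 + 1,505) = 4,075. DTI: 4,075 ÷ 8,300 = 49.1%, over the 45% base limit.
Reserves = 12,370/1,275 = 9.7 months ≥ 2
Employment 57 ≥ 24 months
49.1% falls in the override range (45%–50%), so the compensating-factor test applies.
Override check — reserves: 9.7 mo (ok); score: 792 (ok).
Both compensating conditions met → exception applies.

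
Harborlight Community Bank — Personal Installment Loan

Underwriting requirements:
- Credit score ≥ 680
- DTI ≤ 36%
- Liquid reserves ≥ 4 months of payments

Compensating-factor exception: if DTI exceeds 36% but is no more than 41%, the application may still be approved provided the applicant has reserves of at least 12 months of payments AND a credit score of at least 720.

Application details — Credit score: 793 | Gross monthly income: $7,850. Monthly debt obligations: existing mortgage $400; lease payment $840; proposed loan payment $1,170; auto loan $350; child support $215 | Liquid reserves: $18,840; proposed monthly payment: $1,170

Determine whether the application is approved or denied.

Credit score 793 ≥ 680 (meets base)
Total debts = (400 + 840 + 1,170 + 350 + 215) = 2,975. DTI: 2,975 ÷ 7,850 = 37.9%, over the 36% base limit.
Reserves: 18,840 ÷ 1,170 = 16.1 months (meets 4-month minimum)
DTI 37.9% is within the 36%–41% exception band; checking compensating factors.
Override check — reserves: 16.1 mo (ok); score: 793 (ok).
Both override conditions satisfied; DTI exception granted.

Approved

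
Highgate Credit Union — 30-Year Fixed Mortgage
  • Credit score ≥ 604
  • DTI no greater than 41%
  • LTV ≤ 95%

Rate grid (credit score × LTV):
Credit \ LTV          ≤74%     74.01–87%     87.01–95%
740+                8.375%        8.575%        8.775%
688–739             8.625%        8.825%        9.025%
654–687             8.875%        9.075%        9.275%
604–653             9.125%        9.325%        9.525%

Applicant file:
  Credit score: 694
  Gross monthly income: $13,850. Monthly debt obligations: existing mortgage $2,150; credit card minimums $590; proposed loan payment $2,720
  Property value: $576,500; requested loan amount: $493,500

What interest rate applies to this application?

8.825%

Credit score 694 ≥ 604; Total monthly debts = (2,150 + 590 + 2,720) = 5,460. DTI: 5,460 ÷ 13,850 = 39.4%, within the 41% cap
LTV = 493,500/576,500 = 85.6% ≤ 95%
Row: 694 falls in 688–739. Column: 85.6% falls in 74.01–87%. Rate = 8.825%.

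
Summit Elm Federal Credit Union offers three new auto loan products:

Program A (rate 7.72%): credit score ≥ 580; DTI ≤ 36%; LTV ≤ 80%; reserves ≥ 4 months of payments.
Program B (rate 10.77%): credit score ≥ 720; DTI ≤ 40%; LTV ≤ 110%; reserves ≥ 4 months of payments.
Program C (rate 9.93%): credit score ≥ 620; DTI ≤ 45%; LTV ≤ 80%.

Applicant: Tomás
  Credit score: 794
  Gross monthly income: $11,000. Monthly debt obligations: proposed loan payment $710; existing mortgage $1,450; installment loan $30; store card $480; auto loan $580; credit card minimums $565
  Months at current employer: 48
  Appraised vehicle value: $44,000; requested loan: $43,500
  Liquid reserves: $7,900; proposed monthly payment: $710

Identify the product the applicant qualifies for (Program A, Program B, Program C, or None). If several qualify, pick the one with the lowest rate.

Program B

Total debts = (710 + 1,450 + 30 + 480 + 580 + 565) = 3,815; DTI = 3,815/11,000 = 34.7%.
LTV = 43,500/44,000 = 98.9%.
Reserves = 7,900/710 = 11.1 months.
Program A: score 794 ≥ 580; DTI 34.7% ≤ 36%; LTV 98.9% > 80%; reserves 11.1 ≥ 4 mo → does not qualify.
Program B: score 794 ≥ 720; DTI 34.7% ≤ 40%; LTV 98.9% ≤ 110%; reserves 11.1 ≥ 4 mo → qualifies.
Program C: score 794 ≥ 620; DTI 34.7% ≤ 45%; LTV 98.9% > 80% → does not qualify.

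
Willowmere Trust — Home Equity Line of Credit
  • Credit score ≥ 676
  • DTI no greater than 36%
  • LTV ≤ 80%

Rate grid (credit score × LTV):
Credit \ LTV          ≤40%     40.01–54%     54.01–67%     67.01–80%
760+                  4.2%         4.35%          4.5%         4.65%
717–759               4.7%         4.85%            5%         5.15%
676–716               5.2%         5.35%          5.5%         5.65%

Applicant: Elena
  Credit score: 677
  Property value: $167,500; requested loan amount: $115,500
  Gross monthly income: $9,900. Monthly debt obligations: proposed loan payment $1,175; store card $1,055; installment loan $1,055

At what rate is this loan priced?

Credit score 677 ≥ 676; Total monthly debts = (1,175 + 1,055 + 1,055) = 3,285. DTI = 3,285/9,900 = 33.2% ≤ 36%
LTV = 115,500/167,500 = 69% ≤ 80%
Score 677 is in the 676–716 band; LTV 69% is in the 67.01–80% band → 5.65%.

5.65%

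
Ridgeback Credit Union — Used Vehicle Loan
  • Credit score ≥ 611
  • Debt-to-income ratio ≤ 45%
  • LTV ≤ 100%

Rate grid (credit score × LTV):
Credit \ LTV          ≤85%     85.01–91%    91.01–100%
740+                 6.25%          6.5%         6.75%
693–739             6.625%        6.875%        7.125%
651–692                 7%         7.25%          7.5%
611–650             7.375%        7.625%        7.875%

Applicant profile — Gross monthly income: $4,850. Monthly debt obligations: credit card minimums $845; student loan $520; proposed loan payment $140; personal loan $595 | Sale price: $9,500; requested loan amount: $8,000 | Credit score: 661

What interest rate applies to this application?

Credit score 661 ≥ 611; Total monthly debts = (845 + 520 + 140 + 595) = 2,100. Debt-to-income = 2,100/4,850 = 43.3% — meets 45% limit
LTV: 8,000 ÷ 9,500 = 84.2%, within 100% cap
Score 661 is in the 651–692 band; LTV 84.2% is in the ≤85% band → 7%.

7%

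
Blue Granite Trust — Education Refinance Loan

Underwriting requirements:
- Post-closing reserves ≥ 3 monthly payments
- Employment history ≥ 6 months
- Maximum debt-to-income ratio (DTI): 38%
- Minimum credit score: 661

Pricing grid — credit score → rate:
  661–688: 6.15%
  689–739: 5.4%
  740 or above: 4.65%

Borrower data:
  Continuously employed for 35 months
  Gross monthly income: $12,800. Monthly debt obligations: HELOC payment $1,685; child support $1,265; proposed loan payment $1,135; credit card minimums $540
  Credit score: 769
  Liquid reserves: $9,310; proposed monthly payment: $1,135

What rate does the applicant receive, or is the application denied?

Approved at 4.65%

Credit score 769 ≥ 661 (meets minimum)
Total monthly debts = (1,685 + 1,265 + 1,135 + 540) = 4,625. DTI: 4,625 ÷ 12,800 = 36.1%, within the 38% cap
Employment 35 ≥ 6 months
Liquid reserves cover 9,310/1,135 = 8.2 months — ≥ 3 required
All requirements met. Score 769 falls in the 740 or above tier → 4.65%.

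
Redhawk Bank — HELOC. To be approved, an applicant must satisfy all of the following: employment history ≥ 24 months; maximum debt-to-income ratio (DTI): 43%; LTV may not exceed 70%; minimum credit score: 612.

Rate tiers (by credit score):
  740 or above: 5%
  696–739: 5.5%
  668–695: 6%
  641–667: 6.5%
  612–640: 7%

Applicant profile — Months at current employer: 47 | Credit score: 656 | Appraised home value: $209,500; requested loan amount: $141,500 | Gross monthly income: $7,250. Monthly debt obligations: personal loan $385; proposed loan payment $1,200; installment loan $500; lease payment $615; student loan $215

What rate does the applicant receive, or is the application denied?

Credit score 656 ≥ 612 (meets minimum)
Loan-to-value = 141,500/209,500 = 67.5% — pass (70% max)
Employment 47 ≥ 24 months
Total monthly debts = (385 + 1,200 + 500 + 615 + 215) = 2,915. DTI: 2,915 ÷ 7,250 = 40.2%, within the 43% cap
All requirements met. Score 656 falls in the 641–667 tier → 6.5%.

Approved at 6.5%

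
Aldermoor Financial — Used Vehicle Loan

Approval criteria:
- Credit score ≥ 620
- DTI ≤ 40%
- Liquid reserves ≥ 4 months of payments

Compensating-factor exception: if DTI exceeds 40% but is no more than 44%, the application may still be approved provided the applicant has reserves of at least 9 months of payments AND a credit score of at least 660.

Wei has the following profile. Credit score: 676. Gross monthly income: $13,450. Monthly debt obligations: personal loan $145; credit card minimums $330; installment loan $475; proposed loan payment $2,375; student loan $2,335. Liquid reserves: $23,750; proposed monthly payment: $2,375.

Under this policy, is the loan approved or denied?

Credit score 676 ≥ 620 (meets base)
Total debts = (145 + 330 + 475 + 2,375 + 2,335) = 5,660. DTI: 5,660 ÷ 13,450 = 42.1%, over the 40% base limit.
Liquid reserves cover 23,750/2,375 = 10.0 months — ≥ 4 required
42.1% falls in the override range (40%–44%), so the compensating-factor test applies.
Reserves 10.0 ≥ 9 months; credit score 676 ≥ 660.
Both override conditions satisfied; DTI exception granted.

Approved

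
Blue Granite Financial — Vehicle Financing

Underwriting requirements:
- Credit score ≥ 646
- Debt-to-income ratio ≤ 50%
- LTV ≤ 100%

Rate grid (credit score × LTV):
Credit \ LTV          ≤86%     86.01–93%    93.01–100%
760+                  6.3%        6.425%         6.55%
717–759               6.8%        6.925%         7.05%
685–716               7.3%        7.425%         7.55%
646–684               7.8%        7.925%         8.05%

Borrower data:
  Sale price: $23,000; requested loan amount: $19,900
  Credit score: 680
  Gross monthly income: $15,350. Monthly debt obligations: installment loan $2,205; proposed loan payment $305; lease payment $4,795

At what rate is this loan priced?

7.925%

Credit score 680 ≥ 646; Total monthly debts = (2,205 + 305 + 4,795) = 7,305. DTI = 7,305/15,350 = 47.6% ≤ 50%
LTV = 19,900/23,000 = 86.5% ≤ 100%
Row: 680 falls in 646–684. Column: 86.5% falls in 86.01–93%. Rate = 7.925%.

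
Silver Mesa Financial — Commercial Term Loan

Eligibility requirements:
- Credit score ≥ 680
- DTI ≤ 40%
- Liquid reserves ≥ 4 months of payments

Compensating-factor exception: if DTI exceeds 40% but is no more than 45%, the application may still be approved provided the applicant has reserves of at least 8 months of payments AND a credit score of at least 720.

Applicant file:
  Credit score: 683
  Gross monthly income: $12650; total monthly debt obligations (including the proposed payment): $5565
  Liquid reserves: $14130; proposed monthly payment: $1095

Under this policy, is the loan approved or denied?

Denied

Credit score 683 ≥ 680 (meets base)
DTI = 5,565/12,650 = 44% > 40% — standard DTI limit exceeded.
Reserves = 14,130/1,095 = 12.9 months ≥ 4
DTI 44% is within the 40%–45% exception band; checking compensating factors.
Override check — reserves: 12.9 mo (ok); score: 683 (below 720).
Override conditions not both satisfied; exception does not apply.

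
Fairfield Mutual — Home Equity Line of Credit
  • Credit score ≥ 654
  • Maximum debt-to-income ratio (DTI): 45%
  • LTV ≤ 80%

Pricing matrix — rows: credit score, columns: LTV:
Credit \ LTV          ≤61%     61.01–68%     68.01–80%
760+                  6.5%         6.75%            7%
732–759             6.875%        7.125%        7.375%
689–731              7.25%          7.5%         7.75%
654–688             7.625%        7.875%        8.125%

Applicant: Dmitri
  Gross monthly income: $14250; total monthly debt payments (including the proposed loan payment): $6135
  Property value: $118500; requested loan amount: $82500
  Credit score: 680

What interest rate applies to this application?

Credit score 680 ≥ 654; DTI: 6,135 ÷ 14,250 = 43.1%, within the 45% cap
LTV: 82,500 ÷ 118,500 = 69.6%, within 80% cap
Credit 680 → row 654–688; LTV 69.6% → column 68.01–80%. Grid cell → 8.125%.

8.125%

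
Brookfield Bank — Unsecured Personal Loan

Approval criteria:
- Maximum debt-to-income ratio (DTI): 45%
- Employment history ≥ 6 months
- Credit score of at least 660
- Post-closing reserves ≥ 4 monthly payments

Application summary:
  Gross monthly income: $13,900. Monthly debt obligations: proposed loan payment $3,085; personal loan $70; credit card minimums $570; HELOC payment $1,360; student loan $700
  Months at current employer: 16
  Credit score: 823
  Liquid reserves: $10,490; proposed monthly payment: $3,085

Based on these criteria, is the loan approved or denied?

Denied

Total monthly debts = (3,085 + 70 + 570 + 1,360 + 700) = 5,785. DTI: 5,785 ÷ 13,900 = 41.6%, within the 45% cap
Employment 16 ≥ 6 months
Credit score 823 ≥ 660 (meets)
Liquid reserves cover 10,490/3,085 = 3.4 months — < 4 required
Fails on reserves.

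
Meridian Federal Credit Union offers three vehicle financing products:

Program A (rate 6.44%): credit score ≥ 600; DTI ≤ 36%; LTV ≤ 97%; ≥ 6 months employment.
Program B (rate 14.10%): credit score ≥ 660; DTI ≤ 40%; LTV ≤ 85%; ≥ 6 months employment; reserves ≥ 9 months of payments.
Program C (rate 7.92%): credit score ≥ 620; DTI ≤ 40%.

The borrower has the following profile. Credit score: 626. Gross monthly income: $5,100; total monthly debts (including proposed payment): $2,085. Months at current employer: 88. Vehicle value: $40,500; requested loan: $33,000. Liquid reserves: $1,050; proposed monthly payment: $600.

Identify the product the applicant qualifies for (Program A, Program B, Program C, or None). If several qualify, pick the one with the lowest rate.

None

DTI = 2,085/5,100 = 40.9%.
LTV = 33,000/40,500 = 81.5%.
Reserves = 1,050/600 = 1.8 months.
Program A: score 626 ≥ 600; DTI 40.9% > 36%; LTV 81.5% ≤ 97%; employment 88 ≥ 6 mo → does not qualify.
Program B: score 626 < 660; DTI 40.9% > 40%; LTV 81.5% ≤ 85%; employment 88 ≥ 6 mo; reserves 1.8 < 9 mo → does not qualify.
Program C: score 626 ≥ 620; DTI 40.9% > 40% → does not qualify.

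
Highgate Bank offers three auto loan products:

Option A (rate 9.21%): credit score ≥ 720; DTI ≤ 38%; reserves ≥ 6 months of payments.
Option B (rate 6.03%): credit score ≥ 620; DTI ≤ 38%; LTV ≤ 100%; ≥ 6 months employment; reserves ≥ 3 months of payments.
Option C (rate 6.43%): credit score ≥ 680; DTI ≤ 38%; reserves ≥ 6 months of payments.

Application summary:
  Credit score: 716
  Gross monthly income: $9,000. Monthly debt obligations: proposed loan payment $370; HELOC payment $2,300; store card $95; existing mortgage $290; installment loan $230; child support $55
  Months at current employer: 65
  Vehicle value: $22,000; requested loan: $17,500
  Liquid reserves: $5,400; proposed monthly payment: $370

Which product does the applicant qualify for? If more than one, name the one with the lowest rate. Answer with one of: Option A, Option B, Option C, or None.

Total debts = (370 + 2,300 + 95 + 290 + 230 + 55) = 3,340; DTI = 3,340/9,000 = 37.1%.
LTV = 17,500/22,000 = 79.5%.
Reserves = 5,400/370 = 14.6 months.
Option A: score 716 < 720; DTI 37.1% ≤ 38%; reserves 14.6 ≥ 6 mo → does not qualify.
Option B: score 716 ≥ 620; DTI 37.1% ≤ 38%; LTV 79.5% ≤ 100%; employment 65 ≥ 6 mo; reserves 14.6 ≥ 3 mo → qualifies.
Option C: score 716 ≥ 680; DTI 37.1% ≤ 38%; reserves 14.6 ≥ 6 mo → qualifies.
Qualifying: Option B, Option C. Lowest rate is 6.03% → Option B.

Option B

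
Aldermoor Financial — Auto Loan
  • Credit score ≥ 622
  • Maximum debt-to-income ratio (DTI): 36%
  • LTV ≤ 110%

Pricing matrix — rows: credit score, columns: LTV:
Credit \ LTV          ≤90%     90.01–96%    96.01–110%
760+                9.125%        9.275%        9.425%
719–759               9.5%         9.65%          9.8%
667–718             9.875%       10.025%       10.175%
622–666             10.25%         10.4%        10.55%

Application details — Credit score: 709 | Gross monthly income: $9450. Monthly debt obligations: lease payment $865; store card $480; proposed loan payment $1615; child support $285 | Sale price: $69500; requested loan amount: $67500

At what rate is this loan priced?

Credit score 709 ≥ 622; Total monthly debts = (865 + 480 + 1,615 + 285) = 3,245. Debt-to-income = 3,245/9,450 = 34.3% — meets 36% limit
LTV = 67,500/69,500 = 97.1% ≤ 110%
Row: 709 falls in 667–718. Column: 97.1% falls in 96.01–110%. Rate = 10.175%.

10.175%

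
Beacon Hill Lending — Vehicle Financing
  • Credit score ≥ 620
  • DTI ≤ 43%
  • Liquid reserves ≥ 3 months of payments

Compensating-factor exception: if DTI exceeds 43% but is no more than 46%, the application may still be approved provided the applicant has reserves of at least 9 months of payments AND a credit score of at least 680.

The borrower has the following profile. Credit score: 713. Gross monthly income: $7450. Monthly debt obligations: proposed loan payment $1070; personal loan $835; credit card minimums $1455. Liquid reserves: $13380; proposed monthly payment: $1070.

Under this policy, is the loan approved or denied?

Approved

Credit score 713 ≥ 620 (meets base)
Total debts = (1,070 + 835 + 1,455) = 3,360. DTI = 3,360/7,450 = 45.1% > 43% — standard DTI limit exceeded.
Liquid reserves cover 13,380/1,070 = 12.5 months — ≥ 3 required
DTI 45.1% is within the 43%–46% exception band; checking compensating factors.
Reserves 12.5 ≥ 9 months; credit score 713 ≥ 680.
Both compensating conditions met → exception applies.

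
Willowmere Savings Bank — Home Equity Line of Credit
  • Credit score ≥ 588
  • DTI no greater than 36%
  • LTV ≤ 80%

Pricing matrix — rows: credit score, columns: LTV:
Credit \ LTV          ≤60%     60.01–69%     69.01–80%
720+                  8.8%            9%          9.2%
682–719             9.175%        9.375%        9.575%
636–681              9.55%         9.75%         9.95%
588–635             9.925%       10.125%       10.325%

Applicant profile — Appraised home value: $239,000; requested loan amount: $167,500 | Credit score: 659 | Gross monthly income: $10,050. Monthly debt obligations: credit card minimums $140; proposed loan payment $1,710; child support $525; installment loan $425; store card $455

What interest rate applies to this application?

9.95%

Credit score 659 ≥ 588; Total monthly debts = (140 + 1,710 + 525 + 425 + 455) = 3,255. DTI: 3,255 ÷ 10,050 = 32.4%, within the 36% cap
LTV = 167,500/239,000 = 70.1% ≤ 80%
Row: 659 falls in 636–681. Column: 70.1% falls in 69.01–80%. Rate = 9.95%.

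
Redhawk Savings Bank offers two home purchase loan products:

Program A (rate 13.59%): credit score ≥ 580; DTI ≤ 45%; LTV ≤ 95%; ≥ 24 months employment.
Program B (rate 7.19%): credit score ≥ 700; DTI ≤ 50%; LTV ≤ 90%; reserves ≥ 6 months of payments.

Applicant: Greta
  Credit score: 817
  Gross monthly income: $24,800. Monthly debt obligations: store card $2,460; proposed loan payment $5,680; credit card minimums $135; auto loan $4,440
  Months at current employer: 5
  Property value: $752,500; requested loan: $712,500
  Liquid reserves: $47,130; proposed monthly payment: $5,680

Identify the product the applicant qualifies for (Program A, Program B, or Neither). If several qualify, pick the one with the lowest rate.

Neither

Total debts = (2,460 + 5,680 + 135 + 4,440) = 12,715; DTI = 12,715/24,800 = 51.3%.
LTV = 712,500/752,500 = 94.7%.
Reserves = 47,130/5,680 = 8.3 months.
Program A: score 817 ≥ 580; DTI 51.3% > 45%; LTV 94.7% ≤ 95%; employment 5 < 24 mo → does not qualify.
Program B: score 817 ≥ 700; DTI 51.3% > 50%; LTV 94.7% > 90%; reserves 8.3 ≥ 6 mo → does not qualify.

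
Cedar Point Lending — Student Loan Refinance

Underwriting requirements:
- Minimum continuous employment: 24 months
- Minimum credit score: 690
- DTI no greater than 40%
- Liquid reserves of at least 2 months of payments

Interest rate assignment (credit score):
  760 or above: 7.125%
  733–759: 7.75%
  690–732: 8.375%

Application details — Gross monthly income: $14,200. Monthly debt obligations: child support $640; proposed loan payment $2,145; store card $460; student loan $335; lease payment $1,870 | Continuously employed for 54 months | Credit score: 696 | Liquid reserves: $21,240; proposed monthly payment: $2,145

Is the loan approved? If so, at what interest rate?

Credit score 696 ≥ 690 (meets minimum)
Reserves: 21,240 ÷ 2,145 = 9.9 months (meets 2-month minimum)
Employment 54 ≥ 24 months
Total monthly debts = (640 + 2,145 + 460 + 335 + 1,870) = 5,450. Debt-to-income = 5,450/14,200 = 38.4% — meets 40% limit
All requirements met. Score 696 falls in the 690–732 tier → 8.375%.

Approved at 8.375%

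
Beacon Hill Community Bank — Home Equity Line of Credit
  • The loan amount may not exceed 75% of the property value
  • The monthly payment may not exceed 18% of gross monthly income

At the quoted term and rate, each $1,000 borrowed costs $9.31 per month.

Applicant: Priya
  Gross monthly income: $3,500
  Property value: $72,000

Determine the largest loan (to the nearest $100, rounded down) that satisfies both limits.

$54,000

Payment cap: 18% × $3,500 = $630/month.
At $9.31 per $1,000, that supports 630/9.31 × 1,000 ≈ $67,669 → $67,600.
LTV cap: 75% × $72,000 = $54,000 → $54,000.
Binding constraint: loan-to-value.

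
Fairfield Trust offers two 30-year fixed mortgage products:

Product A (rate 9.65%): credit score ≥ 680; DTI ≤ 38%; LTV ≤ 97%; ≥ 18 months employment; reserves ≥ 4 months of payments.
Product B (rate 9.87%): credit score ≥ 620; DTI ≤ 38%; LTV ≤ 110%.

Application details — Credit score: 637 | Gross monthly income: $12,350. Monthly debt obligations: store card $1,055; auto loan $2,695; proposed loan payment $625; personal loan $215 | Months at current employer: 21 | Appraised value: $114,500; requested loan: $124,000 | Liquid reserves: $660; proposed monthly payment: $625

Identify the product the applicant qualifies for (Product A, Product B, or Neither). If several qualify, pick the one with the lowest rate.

Product B

Total debts = (1,055 + 2,695 + 625 + 215) = 4,590; DTI = 4,590/12,350 = 37.2%.
LTV = 124,000/114,500 = 108.3%.
Reserves = 660/625 = 1.1 months.
Product A: score 637 < 680; DTI 37.2% ≤ 38%; LTV 108.3% > 97%; employment 21 ≥ 18 mo; reserves 1.1 < 4 mo → does not qualify.
Product B: score 637 ≥ 620; DTI 37.2% ≤ 38%; LTV 108.3% ≤ 110% → qualifies.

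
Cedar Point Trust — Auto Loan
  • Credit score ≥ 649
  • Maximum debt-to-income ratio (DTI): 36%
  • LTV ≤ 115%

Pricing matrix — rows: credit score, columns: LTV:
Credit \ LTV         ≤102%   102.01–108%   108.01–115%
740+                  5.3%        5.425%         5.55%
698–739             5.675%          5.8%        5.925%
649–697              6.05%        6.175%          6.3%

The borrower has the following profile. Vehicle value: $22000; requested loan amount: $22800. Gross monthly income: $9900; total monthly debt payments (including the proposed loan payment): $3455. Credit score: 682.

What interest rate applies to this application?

Credit score 682 ≥ 649; Debt-to-income = 3,455/9,900 = 34.9% — meets 36% limit
LTV = 22,800/22,000 = 103.6% ≤ 115%
Credit 682 → row 649–697; LTV 103.6% → column 102.01–108%. Grid cell → 6.175%.

6.175%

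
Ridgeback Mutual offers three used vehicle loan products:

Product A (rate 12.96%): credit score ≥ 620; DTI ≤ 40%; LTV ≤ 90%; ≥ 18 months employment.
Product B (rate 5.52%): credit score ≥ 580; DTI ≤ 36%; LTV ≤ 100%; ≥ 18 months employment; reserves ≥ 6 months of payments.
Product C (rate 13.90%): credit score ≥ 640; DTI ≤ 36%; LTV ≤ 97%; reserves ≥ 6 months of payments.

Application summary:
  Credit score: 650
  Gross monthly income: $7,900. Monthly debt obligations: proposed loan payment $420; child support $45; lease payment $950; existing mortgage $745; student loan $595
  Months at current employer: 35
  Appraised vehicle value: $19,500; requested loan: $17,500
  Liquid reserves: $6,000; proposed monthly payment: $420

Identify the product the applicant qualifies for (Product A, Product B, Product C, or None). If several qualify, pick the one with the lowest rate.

Total debts = (420 + 45 + 950 + 745 + 595) = 2,755; DTI = 2,755/7,900 = 34.9%.
LTV = 17,500/19,500 = 89.7%.
Reserves = 6,000/420 = 14.3 months.
Product A: score 650 ≥ 620; DTI 34.9% ≤ 40%; LTV 89.7% ≤ 90%; employment 35 ≥ 18 mo → qualifies.
Product B: score 650 ≥ 580; DTI 34.9% ≤ 36%; LTV 89.7% ≤ 100%; employment 35 ≥ 18 mo; reserves 14.3 ≥ 6 mo → qualifies.
Product C: score 650 ≥ 640; DTI 34.9% ≤ 36%; LTV 89.7% ≤ 97%; reserves 14.3 ≥ 6 mo → qualifies.
Qualifying: Product A, Product B, Product C. Lowest rate is 5.52% → Product B.

Product B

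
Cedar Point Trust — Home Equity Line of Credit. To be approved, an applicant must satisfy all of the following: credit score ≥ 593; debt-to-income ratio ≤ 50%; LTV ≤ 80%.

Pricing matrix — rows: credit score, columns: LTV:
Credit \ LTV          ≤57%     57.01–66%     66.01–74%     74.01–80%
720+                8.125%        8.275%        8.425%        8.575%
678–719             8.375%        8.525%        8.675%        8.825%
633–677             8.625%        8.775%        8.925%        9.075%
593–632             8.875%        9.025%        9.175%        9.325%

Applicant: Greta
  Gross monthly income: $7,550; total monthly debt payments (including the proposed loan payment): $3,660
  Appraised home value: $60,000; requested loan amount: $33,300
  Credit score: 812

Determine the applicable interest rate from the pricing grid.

Credit score 812 ≥ 593; DTI: 3,660 ÷ 7,550 = 48.5%, within the 50% cap
LTV = 33,300/60,000 = 55.5% ≤ 80%
Row: 812 falls in 720+. Column: 55.5% falls in ≤57%. Rate = 8.125%.

8.125%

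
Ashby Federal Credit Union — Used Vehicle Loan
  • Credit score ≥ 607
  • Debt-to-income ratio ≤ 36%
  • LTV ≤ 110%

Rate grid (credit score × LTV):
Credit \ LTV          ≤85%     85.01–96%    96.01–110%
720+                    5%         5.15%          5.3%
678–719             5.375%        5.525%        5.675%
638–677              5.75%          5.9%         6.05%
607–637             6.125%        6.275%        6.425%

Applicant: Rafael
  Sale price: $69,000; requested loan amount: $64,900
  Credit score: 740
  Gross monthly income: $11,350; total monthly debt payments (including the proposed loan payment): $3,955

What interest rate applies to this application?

5.15%

Credit score 740 ≥ 607; DTI: 3,955 ÷ 11,350 = 34.8%, within the 36% cap
Loan-to-value = 64,900/69,000 = 94.1% — pass (110% max)
Row: 740 falls in 720+. Column: 94.1% falls in 85.01–96%. Rate = 5.15%.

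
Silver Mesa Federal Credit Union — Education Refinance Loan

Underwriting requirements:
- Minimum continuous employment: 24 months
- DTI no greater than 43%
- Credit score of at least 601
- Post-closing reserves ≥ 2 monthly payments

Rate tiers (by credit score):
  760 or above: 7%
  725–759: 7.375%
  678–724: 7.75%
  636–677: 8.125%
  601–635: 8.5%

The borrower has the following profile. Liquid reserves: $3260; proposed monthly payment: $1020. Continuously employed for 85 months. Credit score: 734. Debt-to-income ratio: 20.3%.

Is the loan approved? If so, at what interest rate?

Credit score 734 ≥ 601 (meets minimum)
Employment 85 ≥ 24 months
Liquid reserves cover 3,260/1,020 = 3.2 months — ≥ 2 required
Debt-to-income 20.3% vs 43% cap — pass
All requirements met. Score 734 falls in the 725–759 tier → 7.375%.

Approved at 7.375%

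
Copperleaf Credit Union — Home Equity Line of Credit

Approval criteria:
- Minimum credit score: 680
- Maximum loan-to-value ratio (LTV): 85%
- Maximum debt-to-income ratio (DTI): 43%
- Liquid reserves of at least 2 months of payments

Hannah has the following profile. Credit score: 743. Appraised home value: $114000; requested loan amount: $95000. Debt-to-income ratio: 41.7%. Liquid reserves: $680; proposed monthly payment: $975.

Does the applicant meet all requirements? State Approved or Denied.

Denied

Credit score 743 ≥ 680 (meets)
LTV: 95,000 ÷ 114,000 = 83.3%, within 85% cap
Debt-to-income 41.7% vs 43% cap — pass
Reserves = 680/975 = 0.7 months < 2
Fails on reserves.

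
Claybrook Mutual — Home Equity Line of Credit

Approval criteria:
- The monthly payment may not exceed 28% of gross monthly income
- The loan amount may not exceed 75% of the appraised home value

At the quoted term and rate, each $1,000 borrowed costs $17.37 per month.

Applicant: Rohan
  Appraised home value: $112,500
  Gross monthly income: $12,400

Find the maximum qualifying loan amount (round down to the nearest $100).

$84,300

Payment cap: 28% × $12,400 = $3,472/month.
At $17.37 per $1,000, that supports 3,472/17.37 × 1,000 ≈ $199,884 → $199,800.
LTV cap: 75% × $112,500 = $84,375 → $84,300.
Binding constraint: loan-to-value.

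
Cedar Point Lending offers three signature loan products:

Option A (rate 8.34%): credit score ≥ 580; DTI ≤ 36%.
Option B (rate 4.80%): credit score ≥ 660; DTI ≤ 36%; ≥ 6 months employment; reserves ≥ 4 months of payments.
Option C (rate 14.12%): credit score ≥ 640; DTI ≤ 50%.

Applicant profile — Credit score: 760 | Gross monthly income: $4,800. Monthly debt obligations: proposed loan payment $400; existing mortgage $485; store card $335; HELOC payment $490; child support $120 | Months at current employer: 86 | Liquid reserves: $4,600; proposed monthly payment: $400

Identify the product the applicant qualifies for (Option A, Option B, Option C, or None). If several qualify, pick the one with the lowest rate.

Total debts = (400 + 485 + 335 + 490 + 120) = 1,830; DTI = 1,830/4,800 = 38.1%.
Reserves = 4,600/400 = 11.5 months.
Option A: score 760 ≥ 580; DTI 38.1% > 36% → does not qualify.
Option B: score 760 ≥ 660; DTI 38.1% > 36%; employment 86 ≥ 6 mo; reserves 11.5 ≥ 4 mo → does not qualify.
Option C: score 760 ≥ 640; DTI 38.1% ≤ 50% → qualifies.

Option C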